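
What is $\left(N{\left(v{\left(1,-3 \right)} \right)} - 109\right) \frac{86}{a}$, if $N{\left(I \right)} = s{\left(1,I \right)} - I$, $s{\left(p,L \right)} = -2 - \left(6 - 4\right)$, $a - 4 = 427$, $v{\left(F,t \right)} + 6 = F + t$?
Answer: $- \frac{9030}{431} \approx -20.951$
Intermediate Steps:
$v{\left(F,t \right)} = -6 + F + t$ ($v{\left(F,t \right)} = -6 + \left(F + t\right) = -6 + F + t$)
$a = 431$ ($a = 4 + 427 = 431$)
$s{\left(p,L \right)} = -4$ ($s{\left(p,L \right)} = -2 - 2 = -4$)
$N{\left(I \right)} = -4 - I$
$\left(N{\left(v{\left(1,-3 \right)} \right)} - 109\right) \frac{86}{a} = \left(\left(-4 - \left(-6 + 1 - 3\right)\right) - 109\right) \frac{86}{431} = \left(\left(-4 - -8\right) - 109\right) 86 \cdot \frac{1}{431} = \left(\left(-4 + 8\right) - 109\right) \frac{86}{431} = \left(4 - 109\right) \frac{86}{431} = \left(-105\right) \frac{86}{431} = - \frac{9030}{431}$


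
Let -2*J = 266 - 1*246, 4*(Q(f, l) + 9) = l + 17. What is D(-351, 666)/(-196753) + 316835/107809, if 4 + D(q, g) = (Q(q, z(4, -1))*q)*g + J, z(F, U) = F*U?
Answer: -165144412819/42423488354 ≈ -3.8928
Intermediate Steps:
Q(f, l) = -19/4 + l/4 (Q(f, l) = -9 + (l + 17)/4 = -9 + (17 + l)/4 = -9 + (17/4 + l/4) = -19/4 + l/4)
J = -10 (J = -(266 - 1*246)/2 = -(266 - 246)/2 = -1/2*20 = -10)
D(q, g) = -14 - 23*g*q/4 (D(q, g) = -4 + (((-19/4 + (4*(-1))/4)*q)*g - 10) = -4 + (((-19/4 + (1/4)*(-4))*q)*g - 10) = -4 + (((-19/4 - 1)*q)*g - 10) = -4 + ((-23*q/4)*g - 10) = -4 + (-23*g*q/4 - 10) = -4 + (-10 - 23*g*q/4) = -14 - 23*g*q/4)
D(-351, 666)/(-196753) + 316835/107809 = (-14 - 23/4*666*(-351))/(-196753) + 316835/107809 = (-14 + 2688309/2)*(-1/196753) + 316835*(1/107809) = (2688281/2)*(-1/196753) + 316835/107809 = -2688281/393506 + 316835/107809 = -165144412819/42423488354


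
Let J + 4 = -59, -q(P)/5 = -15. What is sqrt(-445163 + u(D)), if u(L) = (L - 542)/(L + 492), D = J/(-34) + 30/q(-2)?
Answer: I*sqrt(3142798183021638)/84023 ≈ 667.21*I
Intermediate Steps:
q(P) = 75 (q(P) = -5*(-15) = 75)
J = -63 (J = -4 - 59 = -63)
D = 383/170 (D = -63/(-34) + 30/75 = -63*(-1/34) + 30*(1/75) = 63/34 + 2/5 = 383/170 ≈ 2.2529)
u(L) = (-542 + L)/(492 + L)
sqrt(-445163 + u(D)) = sqrt(-445163 + (-542 + 383/170)/(492 + 383/170)) = sqrt(-445163 - 91757/170/(84023/170)) = sqrt(-445163 + (170/84023)*(-91757/170)) = sqrt(-445163 - 91757/84023) = sqrt(-37404022506/84023) = I*sqrt(3142798183021638)/84023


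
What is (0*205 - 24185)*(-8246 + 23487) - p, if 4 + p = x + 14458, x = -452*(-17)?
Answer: -368625723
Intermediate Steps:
x = 7684
p = 22138 (p = -4 + (7684 + 14458) = -4 + 22142 = 22138)
(0*205 - 24185)*(-8246 + 23487) - p = (0*205 - 24185)*(-8246 + 23487) - 1*22138 = (0 - 24185)*15241 - 22138 = -24185*15241 - 22138 = -368603585 - 22138 = -368625723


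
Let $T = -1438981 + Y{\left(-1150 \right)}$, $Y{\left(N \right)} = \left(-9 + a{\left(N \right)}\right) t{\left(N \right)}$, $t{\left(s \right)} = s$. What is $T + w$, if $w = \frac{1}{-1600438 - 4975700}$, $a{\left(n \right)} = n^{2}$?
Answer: $- \frac{10010878755357079}{6576138} \approx -1.5223 \cdot 10^{9}$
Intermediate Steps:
$Y{\left(N \right)} = N \left(-9 + N^{2}\right)$ ($Y{\left(N \right)} = \left(-9 + N^{2}\right) N = N \left(-9 + N^{2}\right)$)
$w = - \frac{1}{6576138}$ ($w = \frac{1}{-6576138} = - \frac{1}{6576138} \approx -1.5207 \cdot 10^{-7}$)
$T = -1522303631$ ($T = -1438981 - 1150 \left(-9 + \left(-1150\right)^{2}\right) = -1438981 - 1150 \left(-9 + 1322500\right) = -1438981 - 1520864650 = -1522303631$)
$T + w = -1522303631 - \frac{1}{6576138} = - \frac{10010878755357079}{6576138}$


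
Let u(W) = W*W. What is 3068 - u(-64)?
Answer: -1028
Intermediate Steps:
u(W) = W²
3068 - u(-64) = 3068 - 1*(-64)² = 3068 - 1*4096 = 3068 - 4096 = -1028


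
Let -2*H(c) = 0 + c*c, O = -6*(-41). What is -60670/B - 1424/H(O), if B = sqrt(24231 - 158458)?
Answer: 712/15129 + 60670*I*sqrt(134227)/134227 ≈ 0.047062 + 165.6*I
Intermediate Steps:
O = 246
H(c) = -c**2/2 (H(c) = -(0 + c*c)/2 = -(0 + c**2)/2 = -c**2/2)
B = I*sqrt(134227) (B = sqrt(-134227) = I*sqrt(134227) ≈ 366.37*I)
-60670/B - 1424/H(O) = -60670*(-I*sqrt(134227)/134227) - 1424/((-1/2*246**2)) = -(-60670)*I*sqrt(134227)/134227 - 1424/((-1/2*60516)) = 60670*I*sqrt(134227)/134227 - 1424/(-30258) = 60670*I*sqrt(134227)/134227 - 1424*(-1/30258) = 60670*I*sqrt(134227)/134227 + 712/15129 = 712/15129 + 60670*I*sqrt(134227)/134227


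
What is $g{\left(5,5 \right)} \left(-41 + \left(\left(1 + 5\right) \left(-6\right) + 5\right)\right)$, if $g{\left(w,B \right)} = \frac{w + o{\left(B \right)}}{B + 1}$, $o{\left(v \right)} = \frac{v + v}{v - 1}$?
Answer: $-90$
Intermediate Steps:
$o{\left(v \right)} = \frac{2 v}{-1 + v}$
$g{\left(w,B \right)} = \frac{w + \frac{2 B}{-1 + B}}{1 + B}$ ($g{\left(w,B \right)} = \frac{w + \frac{2 B}{-1 + B}}{B + 1} = \frac{w + \frac{2 B}{-1 + B}}{1 + B}$)
$g{\left(5,5 \right)} \left(-41 + \left(\left(1 + 5\right) \left(-6\right) + 5\right)\right) = \frac{\left(-1\right) 5 + 2 \cdot 5 + 5 \cdot 5}{-1 + 5^{2}} \left(-41 + \left(\left(1 + 5\right) \left(-6\right) + 5\right)\right) = \frac{-5 + 10 + 25}{-1 + 25} \left(-41 + \left(6 \left(-6\right) + 5\right)\right) = \frac{1}{24} \cdot 30 \left(-41 + \left(-36 + 5\right)\right) = \frac{1}{24} \cdot 30 \left(-41 - 31\right) = \frac{5}{4} \left(-72\right) = -90$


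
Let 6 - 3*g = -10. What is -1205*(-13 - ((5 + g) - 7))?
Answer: 59045/3 ≈ 19682.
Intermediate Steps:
g = 16/3 (g = 2 - ⅓*(-10) = 2 + 10/3 = 16/3 ≈ 5.3333)
-1205*(-13 - ((5 + g) - 7)) = -1205*(-13 - ((5 + 16/3) - 7)) = -1205*(-13 - (31/3 - 7)) = -1205*(-13 - 1*10/3) = -1205*(-13 - 10/3) = -1205*(-49/3) = 59045/3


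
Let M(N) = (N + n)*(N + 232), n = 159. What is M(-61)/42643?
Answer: 16758/42643 ≈ 0.39298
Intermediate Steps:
M(N) = (159 + N)*(232 + N) (M(N) = (N + 159)*(N + 232) = (159 + N)*(232 + N))
M(-61)/42643 = (36888 + (-61)**2 + 391*(-61))/42643 = (36888 + 3721 - 23851)*(1/42643) = 16758*(1/42643) = 16758/42643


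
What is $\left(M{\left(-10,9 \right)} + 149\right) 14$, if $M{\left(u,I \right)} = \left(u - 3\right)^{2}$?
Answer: $4452$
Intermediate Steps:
$M{\left(u,I \right)} = \left(-3 + u\right)^{2}$
$\left(M{\left(-10,9 \right)} + 149\right) 14 = \left(\left(-3 - 10\right)^{2} + 149\right) 14 = \left(\left(-13\right)^{2} + 149\right) 14 = \left(169 + 149\right) 14 = 318 \cdot 14 = 4452$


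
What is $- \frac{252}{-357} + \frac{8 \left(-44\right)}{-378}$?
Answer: $\frac{5260}{3213} \approx 1.6371$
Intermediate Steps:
$- \frac{252}{-357} + \frac{8 \left(-44\right)}{-378} = \left(-252\right) \left(- \frac{1}{357}\right) - - \frac{176}{189} = \frac{12}{17} + \frac{176}{189} = \frac{5260}{3213}$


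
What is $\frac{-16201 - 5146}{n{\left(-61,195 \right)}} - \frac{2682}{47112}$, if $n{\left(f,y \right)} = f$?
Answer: $\frac{167589377}{478972} \approx 349.89$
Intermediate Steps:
$\frac{-16201 - 5146}{n{\left(-61,195 \right)}} - \frac{2682}{47112} = \frac{-16201 - 5146}{-61} - \frac{2682}{47112} = \left(-21347\right) \left(- \frac{1}{61}\right) - \frac{447}{7852} = \frac{21347}{61} - \frac{447}{7852} = \frac{167589377}{478972}$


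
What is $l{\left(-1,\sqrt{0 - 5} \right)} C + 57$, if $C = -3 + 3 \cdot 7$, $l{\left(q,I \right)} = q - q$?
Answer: $57$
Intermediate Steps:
$l{\left(q,I \right)} = 0$
$C = 18$ ($C = -3 + 21 = 18$)
$l{\left(-1,\sqrt{0 - 5} \right)} C + 57 = 0 \cdot 18 + 57 = 0 + 57 = 57$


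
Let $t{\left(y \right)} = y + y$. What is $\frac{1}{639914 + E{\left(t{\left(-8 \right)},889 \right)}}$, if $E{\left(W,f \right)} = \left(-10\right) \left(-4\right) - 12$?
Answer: $\frac{1}{639942} \approx 1.5626 \cdot 10^{-6}$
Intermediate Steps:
$t{\left(y \right)} = 2 y$
$E{\left(W,f \right)} = 28$ ($E{\left(W,f \right)} = 40 - 12 = 28$)
$\frac{1}{639914 + E{\left(t{\left(-8 \right)},889 \right)}} = \frac{1}{639914 + 28} = \frac{1}{639942}$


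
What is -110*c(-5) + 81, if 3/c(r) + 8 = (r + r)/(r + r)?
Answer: 897/7 ≈ 128.14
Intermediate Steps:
c(r) = -3/7 (c(r) = 3/(-8 + (r + r)/(r + r)) = 3/(-8 + (2*r)/((2*r))) = 3/(-8 + (2*r)*(1/(2*r))) = 3/(-8 + 1) = 3/(-7) = 3*(-⅐) = -3/7)
-110*c(-5) + 81 = -110*(-3/7) + 81 = 330/7 + 81 = 897/7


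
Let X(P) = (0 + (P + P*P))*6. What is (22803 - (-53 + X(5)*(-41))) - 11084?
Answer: 19152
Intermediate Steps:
X(P) = 6*P + 6*P² (X(P) = (0 + (P + P²))*6 = (P + P²)*6 = 6*P + 6*P²)
(22803 - (-53 + X(5)*(-41))) - 11084 = (22803 - (-53 + (6*5*(1 + 5))*(-41))) - 11084 = (22803 - (-53 + (6*5*6)*(-41))) - 11084 = (22803 - (-53 + 180*(-41))) - 11084 = (22803 - (-53 - 7380)) - 11084 = (22803 - 1*(-7433)) - 11084 = (22803 + 7433) - 11084 = 30236 - 11084 = 19152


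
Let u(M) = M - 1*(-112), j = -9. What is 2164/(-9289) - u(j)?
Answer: -958931/9289 ≈ -103.23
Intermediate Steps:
u(M) = 112 + M (u(M) = M + 112 = 112 + M)
2164/(-9289) - u(j) = 2164/(-9289) - (112 - 9) = 2164*(-1/9289) - 1*103 = -2164/9289 - 103 = -958931/9289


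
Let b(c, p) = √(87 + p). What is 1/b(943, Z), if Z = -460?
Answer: -I*√373/373 ≈ -0.051778*I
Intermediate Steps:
1/b(943, Z) = 1/(√(87 - 460)) = 1/(√(-373)) = 1/(I*√373) = -I*√373/373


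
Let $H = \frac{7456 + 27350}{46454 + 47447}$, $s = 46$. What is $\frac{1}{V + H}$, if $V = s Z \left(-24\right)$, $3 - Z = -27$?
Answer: $- \frac{93901}{3109966314} \approx -3.0194 \cdot 10^{-5}$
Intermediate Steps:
$H = \frac{34806}{93901} \approx 0.37067$
$Z = 30$ ($Z = 3 - -27 = 3 + 27 = 30$)
$V = -33120$ ($V = 46 \cdot 30 \left(-24\right) = 1380 \left(-24\right) = -33120$)
$\frac{1}{V + H} = \frac{1}{-33120 + \frac{34806}{93901}} = \frac{1}{- \frac{3109966314}{93901}} = - \frac{93901}{3109966314}$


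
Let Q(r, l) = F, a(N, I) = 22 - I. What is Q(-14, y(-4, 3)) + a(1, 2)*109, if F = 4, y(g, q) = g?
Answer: 2184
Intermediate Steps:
Q(r, l) = 4
Q(-14, y(-4, 3)) + a(1, 2)*109 = 4 + (22 - 1*2)*109 = 4 + (22 - 2)*109 = 4 + 20*109 = 4 + 2180 = 2184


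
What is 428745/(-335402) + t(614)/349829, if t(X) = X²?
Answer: -23542222213/117333346258 ≈ -0.20064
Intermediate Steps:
428745/(-335402) + t(614)/349829 = 428745/(-335402) + 614²/349829 = 428745*(-1/335402) + 376996*(1/349829) = -428745/335402 + 376996/349829 = -23542222213/117333346258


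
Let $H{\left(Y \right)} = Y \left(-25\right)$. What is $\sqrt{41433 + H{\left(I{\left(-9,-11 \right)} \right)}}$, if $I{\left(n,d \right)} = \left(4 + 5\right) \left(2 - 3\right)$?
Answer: $\sqrt{41658} \approx 204.1$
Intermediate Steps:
$I{\left(n,d \right)} = -9$ ($I{\left(n,d \right)} = 9 \left(-1\right) = -9$)
$H{\left(Y \right)} = - 25 Y$
$\sqrt{41433 + H{\left(I{\left(-9,-11 \right)} \right)}} = \sqrt{41433 - -225} = \sqrt{41433 + 225} = \sqrt{41658}$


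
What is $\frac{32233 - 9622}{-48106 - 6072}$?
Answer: $- \frac{22611}{54178} \approx -0.41735$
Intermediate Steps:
$\frac{32233 - 9622}{-48106 - 6072} = \frac{22611}{-54178} = 22611 \left(- \frac{1}{54178}\right) = - \frac{22611}{54178}$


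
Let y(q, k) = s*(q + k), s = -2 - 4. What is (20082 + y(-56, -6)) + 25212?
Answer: 45666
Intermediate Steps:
s = -6
y(q, k) = -6*k - 6*q (y(q, k) = -6*(q + k) = -6*(k + q) = -6*k - 6*q)
(20082 + y(-56, -6)) + 25212 = (20082 + (-6*(-6) - 6*(-56))) + 25212 = (20082 + (36 + 336)) + 25212 = (20082 + 372) + 25212 = 20454 + 25212 = 45666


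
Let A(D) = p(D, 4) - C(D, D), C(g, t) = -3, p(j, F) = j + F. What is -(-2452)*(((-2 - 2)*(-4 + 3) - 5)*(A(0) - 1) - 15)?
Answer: -51492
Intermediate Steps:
p(j, F) = F + j
A(D) = 7 + D (A(D) = (4 + D) - 1*(-3) = (4 + D) + 3 = 7 + D)
-(-2452)*(((-2 - 2)*(-4 + 3) - 5)*(A(0) - 1) - 15) = -(-2452)*(((-2 - 2)*(-4 + 3) - 5)*((7 + 0) - 1) - 15) = -(-2452)*((-4*(-1) - 5)*(7 - 1) - 15) = -(-2452)*((4 - 5)*6 - 15) = -(-2452)*(-1*6 - 15) = -(-2452)*(-6 - 15) = -(-2452)*(-21) = -613*84 = -51492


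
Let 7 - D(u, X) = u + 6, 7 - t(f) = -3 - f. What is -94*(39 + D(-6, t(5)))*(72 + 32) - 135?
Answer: -449831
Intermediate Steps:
t(f) = 10 + f (t(f) = 7 - (-3 - f) = 7 + (3 + f) = 10 + f)
D(u, X) = 1 - u (D(u, X) = 7 - (u + 6) = 7 - (6 + u) = 7 + (-6 - u) = 1 - u)
-94*(39 + D(-6, t(5)))*(72 + 32) - 135 = -94*(39 + (1 - 1*(-6)))*(72 + 32) - 135 = -94*(39 + (1 + 6))*104 - 135 = -94*(39 + 7)*104 - 135 = -4324*104 - 135 = -94*4784 - 135 = -449696 - 135 = -449831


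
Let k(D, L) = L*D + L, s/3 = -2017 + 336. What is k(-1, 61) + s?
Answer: -5043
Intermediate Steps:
s = -5043 (s = 3*(-2017 + 336) = 3*(-1681) = -5043)
k(D, L) = L + D*L (k(D, L) = D*L + L = L + D*L)
k(-1, 61) + s = 61*(1 - 1) - 5043 = 61*0 - 5043 = 0 - 5043 = -5043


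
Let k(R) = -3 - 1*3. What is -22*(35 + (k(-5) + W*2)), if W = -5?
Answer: -418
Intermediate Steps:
k(R) = -6 (k(R) = -3 - 3 = -6)
-22*(35 + (k(-5) + W*2)) = -22*(35 + (-6 - 5*2)) = -22*(35 + (-6 - 10)) = -22*(35 - 16) = -22*19 = -418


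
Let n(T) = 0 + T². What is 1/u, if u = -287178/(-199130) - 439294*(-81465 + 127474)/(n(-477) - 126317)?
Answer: -5038586390/1006170619447061 ≈ -5.0077e-6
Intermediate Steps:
n(T) = T²
u = -1006170619447061/5038586390 (u = -287178/(-199130) - 439294*(-81465 + 127474)/((-477)² - 126317) = -287178*(-1/199130) - 439294*46009/(227529 - 126317) = 143589/99565 - 439294/(101212*(1/46009)) = 143589/99565 - 439294/101212/46009 = 143589/99565 - 439294*46009/101212 = 143589/99565 - 10105738823/50606 = -1006170619447061/5038586390 ≈ -1.9969e+5)
1/u = 1/(-1006170619447061/5038586390) = -5038586390/1006170619447061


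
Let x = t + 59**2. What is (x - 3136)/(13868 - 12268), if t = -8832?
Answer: -8487/1600 ≈ -5.3044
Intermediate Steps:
x = -5351 (x = -8832 + 59**2 = -8832 + 3481 = -5351)
(x - 3136)/(13868 - 12268) = (-5351 - 3136)/(13868 - 12268) = -8487/1600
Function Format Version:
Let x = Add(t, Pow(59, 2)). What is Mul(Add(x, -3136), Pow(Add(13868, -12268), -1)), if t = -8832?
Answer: Rational(-8487, 1600) ≈ -5.3044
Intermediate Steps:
x = -5351 (x = Add(-8832, Pow(59, 2)) = Add(-8832, 3481) = -5351)
Mul(Add(x, -3136), Pow(Add(13868, -12268), -1)) = Mul(Add(-5351, -3136), Pow(Add(13868, -12268), -1)) = Mul(-8487, Pow(1600, -1)) = Mul(-8487, Rational(1, 1600)) = Rational(-8487, 1600)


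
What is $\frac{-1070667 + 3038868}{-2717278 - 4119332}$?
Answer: $- \frac{656067}{2278870} \approx -0.28789$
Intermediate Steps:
$\frac{-1070667 + 3038868}{-2717278 - 4119332} = \frac{1968201}{-6836610} = 1968201 \left(- \frac{1}{6836610}\right) = - \frac{656067}{2278870}$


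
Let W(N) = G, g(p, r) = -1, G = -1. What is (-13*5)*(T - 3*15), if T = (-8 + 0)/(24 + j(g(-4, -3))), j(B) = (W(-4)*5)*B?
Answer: 85345/29 ≈ 2942.9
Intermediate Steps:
W(N) = -1
j(B) = -5*B (j(B) = (-1*5)*B = -5*B)
T = -8/29 (T = (-8 + 0)/(24 - 5*(-1)) = -8/(24 + 5) = -8/29 ≈ -0.27586)
(-13*5)*(T - 3*15) = (-13*5)*(-8/29 - 3*15) = -65*(-8/29 - 45) = -65*(-1313/29) = 85345/29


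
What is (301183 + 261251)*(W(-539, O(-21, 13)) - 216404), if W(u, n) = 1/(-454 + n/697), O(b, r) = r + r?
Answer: -19255721906367465/158206 ≈ -1.2171e+11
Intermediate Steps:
O(b, r) = 2*r
W(u, n) = 1/(-454 + n/697) (W(u, n) = 1/(-454 + n*(1/697)) = 1/(-454 + n/697))
(301183 + 261251)*(W(-539, O(-21, 13)) - 216404) = (301183 + 261251)*(697/(-316438 + 2*13) - 216404) = 562434*(697/(-316438 + 26) - 216404) = 562434*(697/(-316412) - 216404) = 562434*(697*(-1/316412) - 216404) = 562434*(-697/316412 - 216404) = 562434*(-68472823145/316412) = -19255721906367465/158206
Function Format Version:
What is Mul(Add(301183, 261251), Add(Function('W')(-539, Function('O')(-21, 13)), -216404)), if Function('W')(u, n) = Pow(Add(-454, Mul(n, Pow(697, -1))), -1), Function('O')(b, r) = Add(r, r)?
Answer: Rational(-19255721906367465, 158206) ≈ -1.2171e+11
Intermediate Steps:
Function('O')(b, r) = Mul(2, r)
Function('W')(u, n) = Pow(Add(-454, Mul(Rational(1, 697), n)), -1) (Function('W')(u, n) = Pow(Add(-454, Mul(n, Rational(1, 697))), -1) = Pow(Add(-454, Mul(Rational(1, 697), n)), -1))
Mul(Add(301183, 261251), Add(Function('W')(-539, Function('O')(-21, 13)), -216404)) = Mul(Add(301183, 261251), Add(Mul(697, Pow(Add(-316438, Mul(2, 13)), -1)), -216404)) = Mul(562434, Add(Mul(697, Pow(Add(-316438, 26), -1)), -216404)) = Mul(562434, Add(Mul(697, Pow(-316412, -1)), -216404)) = Mul(562434, Add(Mul(697, Rational(-1, 316412)), -216404)) = Mul(562434, Add(Rational(-697, 316412), -216404)) = Mul(562434, Rational(-68472823145, 316412)) = Rational(-19255721906367465, 158206)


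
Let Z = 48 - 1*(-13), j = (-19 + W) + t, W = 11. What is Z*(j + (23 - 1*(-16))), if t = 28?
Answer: 3599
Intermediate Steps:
j = 20 (j = (-19 + 11) + 28 = -8 + 28 = 20)
Z = 61 (Z = 48 + 13 = 61)
Z*(j + (23 - 1*(-16))) = 61*(20 + (23 - 1*(-16))) = 61*(20 + (23 + 16)) = 61*(20 + 39) = 61*59 = 3599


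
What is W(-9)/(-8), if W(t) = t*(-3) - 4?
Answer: -23/8 ≈ -2.8750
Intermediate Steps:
W(t) = -4 - 3*t (W(t) = -3*t - 4 = -4 - 3*t)
W(-9)/(-8) = (-4 - 3*(-9))/(-8) = (-4 + 27)*(-⅛) = 23*(-⅛) = -23/8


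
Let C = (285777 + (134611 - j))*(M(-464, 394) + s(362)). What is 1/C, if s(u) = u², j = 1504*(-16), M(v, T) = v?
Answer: 1/58036542160 ≈ 1.7231e-11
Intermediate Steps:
j = -24064
C = 58036542160 (C = (285777 + (134611 - 1*(-24064)))*(-464 + 362²) = (285777 + (134611 + 24064))*(-464 + 131044) = (285777 + 158675)*130580 = 444452*130580 = 58036542160)
1/C = 1/58036542160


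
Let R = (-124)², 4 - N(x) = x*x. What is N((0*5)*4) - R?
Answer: -15372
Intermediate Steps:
N(x) = 4 - x² (N(x) = 4 - x*x = 4 - x²)
R = 15376
N((0*5)*4) - R = (4 - ((0*5)*4)²) - 1*15376 = (4 - (0*4)²) - 15376 = (4 - 1*0²) - 15376 = (4 - 1*0) - 15376 = (4 + 0) - 15376 = 4 - 15376 = -15372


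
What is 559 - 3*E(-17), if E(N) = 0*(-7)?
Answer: 559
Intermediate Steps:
E(N) = 0
559 - 3*E(-17) = 559 - 3*0 = 559 + 0 = 559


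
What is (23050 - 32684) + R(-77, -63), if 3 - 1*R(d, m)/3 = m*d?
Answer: -24178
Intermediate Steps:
R(d, m) = 9 - 3*d*m (R(d, m) = 9 - 3*m*d = 9 - 3*d*m)
(23050 - 32684) + R(-77, -63) = (23050 - 32684) + (9 - 3*(-77)*(-63)) = -9634 + (9 - 14553) = -9634 - 14544 = -24178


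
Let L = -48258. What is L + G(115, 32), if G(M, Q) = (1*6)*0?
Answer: -48258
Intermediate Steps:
G(M, Q) = 0 (G(M, Q) = 6*0 = 0)
L + G(115, 32) = -48258 + 0 = -48258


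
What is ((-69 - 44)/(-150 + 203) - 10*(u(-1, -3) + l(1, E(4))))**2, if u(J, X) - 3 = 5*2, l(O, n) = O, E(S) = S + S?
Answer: 56746089/2809 ≈ 20202.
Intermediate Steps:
E(S) = 2*S
u(J, X) = 13 (u(J, X) = 3 + 5*2 = 3 + 10 = 13)
((-69 - 44)/(-150 + 203) - 10*(u(-1, -3) + l(1, E(4))))**2 = ((-69 - 44)/(-150 + 203) - 10*(13 + 1))**2 = (-113/53 - 10*14)**2 = (-113*1/53 - 140)**2 = (-113/53 - 140)**2 = (-7533/53)**2 = 56746089/2809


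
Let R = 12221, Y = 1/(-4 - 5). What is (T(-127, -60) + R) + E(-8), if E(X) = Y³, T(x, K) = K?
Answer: 8865368/729 ≈ 12161.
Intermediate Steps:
Y = -⅑ (Y = 1/(-9) = -⅑ ≈ -0.11111)
E(X) = -1/729 (E(X) = (-⅑)³ = -1/729)
(T(-127, -60) + R) + E(-8) = (-60 + 12221) - 1/729 = 12161 - 1/729 = 8865368/729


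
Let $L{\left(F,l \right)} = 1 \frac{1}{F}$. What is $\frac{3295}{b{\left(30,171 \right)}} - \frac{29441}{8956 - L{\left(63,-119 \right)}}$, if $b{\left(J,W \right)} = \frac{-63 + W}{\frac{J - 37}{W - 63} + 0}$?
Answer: $- \frac{34648084667}{6581143728} \approx -5.2647$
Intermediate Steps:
$L{\left(F,l \right)} = \frac{1}{F}$
$b{\left(J,W \right)} = \frac{\left(-63 + W\right)^{2}}{-37 + J}$ ($b{\left(J,W \right)} = \frac{-63 + W}{\frac{-37 + J}{-63 + W} + 0} = \frac{-63 + W}{\frac{1}{-63 + W} \left(-37 + J\right)} = \left(-63 + W\right) \frac{-63 + W}{-37 + J} = \frac{\left(-63 + W\right)^{2}}{-37 + J}$)
$\frac{3295}{b{\left(30,171 \right)}} - \frac{29441}{8956 - L{\left(63,-119 \right)}} = \frac{3295}{\left(-63 + 171\right)^{2} \frac{1}{-37 + 30}} - \frac{29441}{8956 - \frac{1}{63}} = \frac{3295}{108^{2} \frac{1}{-7}} - \frac{29441}{8956 - \frac{1}{63}} = \frac{3295}{11664 \left(- \frac{1}{7}\right)} - \frac{29441}{8956 - \frac{1}{63}} = \frac{3295}{- \frac{11664}{7}} - \frac{29441}{\frac{564227}{63}} = 3295 \left(- \frac{7}{11664}\right) - \frac{1854783}{564227} = - \frac{23065}{11664} - \frac{1854783}{564227} = - \frac{34648084667}{6581143728}$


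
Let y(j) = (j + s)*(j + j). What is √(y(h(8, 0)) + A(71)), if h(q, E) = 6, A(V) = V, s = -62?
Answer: I*√601 ≈ 24.515*I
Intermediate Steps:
y(j) = 2*j*(-62 + j) (y(j) = (j - 62)*(j + j) = (-62 + j)*(2*j) = 2*j*(-62 + j))
√(y(h(8, 0)) + A(71)) = √(2*6*(-62 + 6) + 71) = √(2*6*(-56) + 71) = √(-672 + 71) = √(-601) = I*√601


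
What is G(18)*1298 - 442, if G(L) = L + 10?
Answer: 35902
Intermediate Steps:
G(L) = 10 + L
G(18)*1298 - 442 = (10 + 18)*1298 - 442 = 28*1298 - 442 = 36344 - 442 = 35902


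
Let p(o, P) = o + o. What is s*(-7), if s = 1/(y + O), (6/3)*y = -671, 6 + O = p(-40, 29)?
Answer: 14/843 ≈ 0.016607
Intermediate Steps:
p(o, P) = 2*o
O = -86 (O = -6 + 2*(-40) = -6 - 80 = -86)
y = -671/2 (y = (1/2)*(-671) = -671/2 ≈ -335.50)
s = -2/843 (s = 1/(-671/2 - 86) = 1/(-843/2) = -2/843 ≈ -0.0023725)
s*(-7) = -2/843*(-7) = 14/843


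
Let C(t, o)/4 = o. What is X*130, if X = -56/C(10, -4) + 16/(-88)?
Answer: 4745/11 ≈ 431.36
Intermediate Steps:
C(t, o) = 4*o
X = 73/22 (X = -56/(4*(-4)) + 16/(-88) = -56/(-16) + 16*(-1/88) = -56*(-1/16) - 2/11 = 7/2 - 2/11 = 73/22 ≈ 3.3182)
X*130 = (73/22)*130 = 4745/11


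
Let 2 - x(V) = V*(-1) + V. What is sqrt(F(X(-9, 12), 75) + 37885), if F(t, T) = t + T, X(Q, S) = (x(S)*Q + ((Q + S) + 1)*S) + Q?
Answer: sqrt(37981) ≈ 194.89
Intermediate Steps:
x(V) = 2 (x(V) = 2 - (V*(-1) + V) = 2 - (-V + V) = 2 - 1*0 = 2 + 0 = 2)
X(Q, S) = 3*Q + S*(1 + Q + S) (X(Q, S) = (2*Q + ((Q + S) + 1)*S) + Q = (2*Q + (1 + Q + S)*S) + Q = (2*Q + S*(1 + Q + S)) + Q = 3*Q + S*(1 + Q + S))
F(t, T) = T + t
sqrt(F(X(-9, 12), 75) + 37885) = sqrt((75 + (12 + 12**2 + 3*(-9) - 9*12)) + 37885) = sqrt((75 + (12 + 144 - 27 - 108)) + 37885) = sqrt((75 + 21) + 37885) = sqrt(96 + 37885) = sqrt(37981)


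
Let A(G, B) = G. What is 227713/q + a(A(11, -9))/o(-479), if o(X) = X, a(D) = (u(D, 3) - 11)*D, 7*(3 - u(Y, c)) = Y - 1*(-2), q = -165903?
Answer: -637601312/556272759 ≈ -1.1462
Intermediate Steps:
u(Y, c) = 19/7 - Y/7 (u(Y, c) = 3 - (Y - 1*(-2))/7 = 3 - (Y + 2)/7 = 3 - (2 + Y)/7 = 3 + (-2/7 - Y/7) = 19/7 - Y/7)
a(D) = D*(-58/7 - D/7) (a(D) = ((19/7 - D/7) - 11)*D = (-58/7 - D/7)*D = D*(-58/7 - D/7))
227713/q + a(A(11, -9))/o(-479) = 227713/(-165903) - ⅐*11*(58 + 11)/(-479) = 227713*(-1/165903) - ⅐*11*69*(-1/479) = -227713/165903 - 759/7*(-1/479) = -227713/165903 + 759/3353 = -637601312/556272759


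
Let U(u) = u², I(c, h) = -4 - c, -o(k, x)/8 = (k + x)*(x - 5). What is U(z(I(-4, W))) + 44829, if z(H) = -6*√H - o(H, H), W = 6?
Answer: 44829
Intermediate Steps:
o(k, x) = -8*(-5 + x)*(k + x) (o(k, x) = -8*(k + x)*(x - 5) = -8*(k + x)*(-5 + x) = -8*(-5 + x)*(k + x))
z(H) = -80*H - 6*√H + 16*H² (z(H) = -6*√H - (-8*H² + 40*H + 40*H - 8*H*H) = -6*√H - (-8*H² + 40*H + 40*H - 8*H²) = -6*√H - (-16*H² + 80*H) = -6*√H + (-80*H + 16*H²) = -80*H - 6*√H + 16*H²)
U(z(I(-4, W))) + 44829 = (-80*(-4 - 1*(-4)) - 6*√(-4 - 1*(-4)) + 16*(-4 - 1*(-4))²)² + 44829 = (-80*(-4 + 4) - 6*√(-4 + 4) + 16*(-4 + 4)²)² + 44829 = (-80*0 - 6*√0 + 16*0²)² + 44829 = (0 - 6*0 + 16*0)² + 44829 = (0 + 0 + 0)² + 44829 = 0² + 44829 = 0 + 44829 = 44829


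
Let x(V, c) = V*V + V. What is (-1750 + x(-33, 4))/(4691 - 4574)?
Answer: -694/117 ≈ -5.9316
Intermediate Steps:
x(V, c) = V + V² (x(V, c) = V² + V = V + V²)
(-1750 + x(-33, 4))/(4691 - 4574) = (-1750 - 33*(1 - 33))/(4691 - 4574) = (-1750 - 33*(-32))/117 = (-1750 + 1056)*(1/117) = -694*1/117 = -694/117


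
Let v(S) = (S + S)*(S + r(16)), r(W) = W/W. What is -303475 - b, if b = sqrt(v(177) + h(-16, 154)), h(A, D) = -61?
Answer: -303475 - 23*sqrt(119) ≈ -3.0373e+5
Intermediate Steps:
r(W) = 1
v(S) = 2*S*(1 + S) (v(S) = (S + S)*(S + 1) = (2*S)*(1 + S) = 2*S*(1 + S))
b = 23*sqrt(119) (b = sqrt(2*177*(1 + 177) - 61) = sqrt(2*177*178 - 61) = sqrt(63012 - 61) = sqrt(62951) = 23*sqrt(119) ≈ 250.90)
-303475 - b = -303475 - 23*sqrt(119)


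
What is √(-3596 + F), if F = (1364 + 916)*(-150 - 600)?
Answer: 2*I*√428399 ≈ 1309.0*I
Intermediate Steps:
F = -1710000 (F = 2280*(-750) = -1710000)
√(-3596 + F) = √(-3596 - 1710000) = √(-1713596) = 2*I*√428399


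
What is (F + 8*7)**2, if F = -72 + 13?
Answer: 9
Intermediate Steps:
F = -59
(F + 8*7)**2 = (-59 + 8*7)**2 = (-59 + 56)**2 = (-3)**2 = 9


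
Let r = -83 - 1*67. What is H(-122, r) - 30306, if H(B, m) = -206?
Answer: -30512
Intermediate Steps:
r = -150 (r = -83 - 67 = -150)
H(-122, r) - 30306 = -206 - 30306 = -30512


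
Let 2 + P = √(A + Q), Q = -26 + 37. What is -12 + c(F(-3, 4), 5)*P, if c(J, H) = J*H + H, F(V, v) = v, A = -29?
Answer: -62 + 75*I*√2 ≈ -62.0 + 106.07*I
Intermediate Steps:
Q = 11
P = -2 + 3*I*√2 (P = -2 + √(-29 + 11) = -2 + √(-18) = -2 + 3*I*√2 ≈ -2.0 + 4.2426*I)
c(J, H) = H + H*J (c(J, H) = H*J + H = H + H*J)
-12 + c(F(-3, 4), 5)*P = -12 + (5*(1 + 4))*(-2 + 3*I*√2) = -12 + (5*5)*(-2 + 3*I*√2) = -12 + 25*(-2 + 3*I*√2) = -12 + (-50 + 75*I*√2) = -62 + 75*I*√2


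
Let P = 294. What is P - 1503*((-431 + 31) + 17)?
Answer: 575943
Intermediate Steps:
P - 1503*((-431 + 31) + 17) = 294 - 1503*((-431 + 31) + 17) = 294 - 1503*(-400 + 17) = 294 - 1503*(-383) = 294 + 575649 = 575943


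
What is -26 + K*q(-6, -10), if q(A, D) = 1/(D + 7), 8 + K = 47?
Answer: -39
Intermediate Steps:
K = 39 (K = -8 + 47 = 39)
q(A, D) = 1/(7 + D)
-26 + K*q(-6, -10) = -26 + 39/(7 - 10) = -26 + 39/(-3) = -26 + 39*(-⅓) = -26 - 13 = -39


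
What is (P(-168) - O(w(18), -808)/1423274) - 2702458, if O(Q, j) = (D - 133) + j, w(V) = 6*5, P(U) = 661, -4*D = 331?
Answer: -15381589689417/5693096 ≈ -2.7018e+6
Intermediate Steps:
D = -331/4 (D = -1/4*331 = -331/4 ≈ -82.750)
w(V) = 30
O(Q, j) = -863/4 + j (O(Q, j) = (-331/4 - 133) + j = -863/4 + j)
(P(-168) - O(w(18), -808)/1423274) - 2702458 = (661 - (-863/4 - 808)/1423274) - 2702458 = (661 - (-4095)/(4*1423274)) - 2702458 = (661 - 1*(-4095/5693096)) - 2702458 = (661 + 4095/5693096) - 2702458 = 3763140551/5693096 - 2702458 = -15381589689417/5693096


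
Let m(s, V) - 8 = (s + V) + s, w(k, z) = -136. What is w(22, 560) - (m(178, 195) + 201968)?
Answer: -202663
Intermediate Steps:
m(s, V) = 8 + V + 2*s (m(s, V) = 8 + ((s + V) + s) = 8 + ((V + s) + s) = 8 + (V + 2*s) = 8 + V + 2*s)
w(22, 560) - (m(178, 195) + 201968) = -136 - ((8 + 195 + 2*178) + 201968) = -136 - ((8 + 195 + 356) + 201968) = -136 - (559 + 201968) = -136 - 1*202527 = -136 - 202527 = -202663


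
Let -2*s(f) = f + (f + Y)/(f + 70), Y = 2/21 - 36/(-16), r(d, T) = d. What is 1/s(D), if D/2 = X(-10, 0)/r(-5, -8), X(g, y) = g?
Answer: -12432/25397 ≈ -0.48951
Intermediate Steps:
Y = 197/84 (Y = 2*(1/21) - 36*(-1/16) = 2/21 + 9/4 = 197/84 ≈ 2.3452)
D = 4 (D = 2*(-10/(-5)) = 2*(-10*(-⅕)) = 2*2 = 4)
s(f) = -f/2 - (197/84 + f)/(2*(70 + f)) (s(f) = -(f + (f + 197/84)/(f + 70))/2 = -(f + (197/84 + f)/(70 + f))/2 = -f/2 - (197/84 + f)/(2*(70 + f)))
1/s(D) = 1/((-197 - 5964*4 - 84*4²)/(168*(70 + 4))) = 1/((1/168)*(-197 - 23856 - 84*16)/74) = 1/((1/168)*(1/74)*(-197 - 23856 - 1344)) = 1/((1/168)*(1/74)*(-25397)) = 1/(-25397/12432) = -12432/25397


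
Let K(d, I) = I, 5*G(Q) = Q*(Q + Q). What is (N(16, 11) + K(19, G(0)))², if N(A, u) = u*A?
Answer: 30976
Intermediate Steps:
G(Q) = 2*Q²/5 (G(Q) = (Q*(Q + Q))/5 = (Q*(2*Q))/5 = (2*Q²)/5 = 2*Q²/5)
N(A, u) = A*u
(N(16, 11) + K(19, G(0)))² = (16*11 + (⅖)*0²)² = (176 + (⅖)*0)² = (176 + 0)² = 176² = 30976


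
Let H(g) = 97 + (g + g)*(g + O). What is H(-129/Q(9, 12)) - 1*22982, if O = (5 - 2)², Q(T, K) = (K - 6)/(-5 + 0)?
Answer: 4325/2 ≈ 2162.5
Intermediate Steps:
Q(T, K) = 6/5 - K/5 (Q(T, K) = (-6 + K)/(-5) = (-6 + K)*(-⅕) = 6/5 - K/5)
O = 9 (O = 3² = 9)
H(g) = 97 + 2*g*(9 + g) (H(g) = 97 + (g + g)*(g + 9) = 97 + (2*g)*(9 + g) = 97 + 2*g*(9 + g))
H(-129/Q(9, 12)) - 1*22982 = (97 + 2*(-129/(6/5 - ⅕*12))² + 18*(-129/(6/5 - ⅕*12))) - 1*22982 = (97 + 2*(-129/(6/5 - 12/5))² + 18*(-129/(6/5 - 12/5))) - 22982 = (97 + 2*(-129/(-6/5))² + 18*(-129/(-6/5))) - 22982 = (97 + 2*(-129*(-⅚))² + 18*(-129*(-⅚))) - 22982 = (97 + 2*(215/2)² + 18*(215/2)) - 22982 = (97 + 2*(46225/4) + 1935) - 22982 = (97 + 46225/2 + 1935) - 22982 = 50289/2 - 22982 = 4325/2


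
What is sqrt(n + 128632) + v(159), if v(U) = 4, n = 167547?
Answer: 4 + sqrt(296179) ≈ 548.22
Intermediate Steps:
sqrt(n + 128632) + v(159) = sqrt(167547 + 128632) + 4 = sqrt(296179) + 4 = 4 + sqrt(296179)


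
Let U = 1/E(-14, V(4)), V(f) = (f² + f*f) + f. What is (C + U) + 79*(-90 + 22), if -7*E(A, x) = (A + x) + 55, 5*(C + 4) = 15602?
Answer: -124063/55 ≈ -2255.7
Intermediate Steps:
V(f) = f + 2*f² (V(f) = (f² + f²) + f = 2*f² + f = f + 2*f²)
C = 15582/5 (C = -4 + (⅕)*15602 = -4 + 15602/5 = 15582/5 ≈ 3116.4)
E(A, x) = -55/7 - A/7 - x/7 (E(A, x) = -((A + x) + 55)/7 = -(55 + A + x)/7 = -55/7 - A/7 - x/7)
U = -1/11 (U = 1/(-55/7 - ⅐*(-14) - 4*(1 + 2*4)/7) = 1/(-55/7 + 2 - 4*(1 + 8)/7) = 1/(-55/7 + 2 - 4*9/7) = 1/(-55/7 + 2 - ⅐*36) = 1/(-55/7 + 2 - 36/7) = 1/(-11) = -1/11 ≈ -0.090909)
(C + U) + 79*(-90 + 22) = (15582/5 - 1/11) + 79*(-90 + 22) = 171397/55 + 79*(-68) = 171397/55 - 5372 = -124063/55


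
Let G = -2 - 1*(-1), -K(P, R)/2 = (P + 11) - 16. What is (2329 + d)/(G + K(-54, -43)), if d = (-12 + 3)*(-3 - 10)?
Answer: 2446/117 ≈ 20.906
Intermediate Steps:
K(P, R) = 10 - 2*P (K(P, R) = -2*((P + 11) - 16) = -2*((11 + P) - 16) = -2*(-5 + P) = 10 - 2*P)
G = -1 (G = -2 + 1 = -1)
d = 117 (d = -9*(-13) = 117)
(2329 + d)/(G + K(-54, -43)) = (2329 + 117)/(-1 + (10 - 2*(-54))) = 2446/(-1 + (10 + 108)) = 2446/(-1 + 118) = 2446/117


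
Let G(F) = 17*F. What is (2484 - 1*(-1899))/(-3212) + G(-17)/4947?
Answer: -1330057/934692 ≈ -1.4230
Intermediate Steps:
(2484 - 1*(-1899))/(-3212) + G(-17)/4947 = (2484 - 1*(-1899))/(-3212) + (17*(-17))/4947 = (2484 + 1899)*(-1/3212) - 289*1/4947 = 4383*(-1/3212) - 17/291 = -4383/3212 - 17/291 = -1330057/934692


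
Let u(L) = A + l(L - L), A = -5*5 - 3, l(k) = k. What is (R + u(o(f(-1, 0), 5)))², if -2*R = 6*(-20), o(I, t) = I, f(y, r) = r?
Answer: 1024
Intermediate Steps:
A = -28 (A = -25 - 3 = -28)
u(L) = -28 (u(L) = -28 + (L - L) = -28 + 0 = -28)
R = 60 (R = -3*(-20) = -½*(-120) = 60)
(R + u(o(f(-1, 0), 5)))² = (60 - 28)² = 32² = 1024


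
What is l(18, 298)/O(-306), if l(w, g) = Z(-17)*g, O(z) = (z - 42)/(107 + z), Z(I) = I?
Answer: -504067/174 ≈ -2896.9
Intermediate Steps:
O(z) = (-42 + z)/(107 + z)
l(w, g) = -17*g
l(18, 298)/O(-306) = (-17*298)/(((-42 - 306)/(107 - 306))) = -5066/(-348/(-199)) = -5066/((-1/199*(-348))) = -5066/348/199 = -5066*199/348 = -504067/174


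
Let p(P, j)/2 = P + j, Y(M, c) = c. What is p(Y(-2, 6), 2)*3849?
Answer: 61584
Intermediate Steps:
p(P, j) = 2*P + 2*j (p(P, j) = 2*(P + j) = 2*P + 2*j)
p(Y(-2, 6), 2)*3849 = (2*6 + 2*2)*3849 = (12 + 4)*3849 = 16*3849 = 61584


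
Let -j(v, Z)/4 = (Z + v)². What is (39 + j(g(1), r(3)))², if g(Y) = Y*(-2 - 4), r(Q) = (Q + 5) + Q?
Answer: 3721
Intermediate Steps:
r(Q) = 5 + 2*Q (r(Q) = (5 + Q) + Q = 5 + 2*Q)
g(Y) = -6*Y (g(Y) = Y*(-6) = -6*Y)
j(v, Z) = -4*(Z + v)²
(39 + j(g(1), r(3)))² = (39 - 4*((5 + 2*3) - 6*1)²)² = (39 - 4*((5 + 6) - 6)²)² = (39 - 4*(11 - 6)²)² = (39 - 4*5²)² = (39 - 4*25)² = (39 - 100)² = (-61)² = 3721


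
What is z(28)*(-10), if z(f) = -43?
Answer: 430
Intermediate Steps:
z(28)*(-10) = -43*(-10) = 430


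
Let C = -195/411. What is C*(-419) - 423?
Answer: -30716/137 ≈ -224.20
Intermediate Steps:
C = -65/137 (C = -195*1/411 = -65/137 ≈ -0.47445)
C*(-419) - 423 = -65/137*(-419) - 423 = 27235/137 - 423 = -30716/137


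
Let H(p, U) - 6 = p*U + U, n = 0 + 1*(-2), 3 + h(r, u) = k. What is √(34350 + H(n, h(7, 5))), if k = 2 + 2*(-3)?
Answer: √34363 ≈ 185.37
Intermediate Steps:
k = -4 (k = 2 - 6 = -4)
h(r, u) = -7 (h(r, u) = -3 - 4 = -7)
n = -2 (n = 0 - 2 = -2)
H(p, U) = 6 + U + U*p (H(p, U) = 6 + (p*U + U) = 6 + (U*p + U) = 6 + (U + U*p) = 6 + U + U*p)
√(34350 + H(n, h(7, 5))) = √(34350 + (6 - 7 - 7*(-2))) = √(34350 + (6 - 7 + 14)) = √(34350 + 13) = √34363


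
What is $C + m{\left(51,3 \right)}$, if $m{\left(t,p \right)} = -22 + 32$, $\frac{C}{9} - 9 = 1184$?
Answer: $10747$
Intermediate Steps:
$C = 10737$ ($C = 81 + 9 \cdot 1184 = 81 + 10656 = 10737$)
$m{\left(t,p \right)} = 10$
$C + m{\left(51,3 \right)} = 10737 + 10 = 10747$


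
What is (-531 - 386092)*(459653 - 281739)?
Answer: -68785644422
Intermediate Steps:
(-531 - 386092)*(459653 - 281739) = -386623*177914 = -68785644422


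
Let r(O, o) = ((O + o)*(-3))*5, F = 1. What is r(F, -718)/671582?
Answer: 10755/671582 ≈ 0.016014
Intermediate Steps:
r(O, o) = -15*O - 15*o (r(O, o) = (-3*O - 3*o)*5 = -15*O - 15*o)
r(F, -718)/671582 = (-15*1 - 15*(-718))/671582 = (-15 + 10770)*(1/671582) = 10755*(1/671582) = 10755/671582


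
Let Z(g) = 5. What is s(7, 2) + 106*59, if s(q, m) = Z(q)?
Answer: 6259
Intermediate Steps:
s(q, m) = 5
s(7, 2) + 106*59 = 5 + 106*59 = 5 + 6254 = 6259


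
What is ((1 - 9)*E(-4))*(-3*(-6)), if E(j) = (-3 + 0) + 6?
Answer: -432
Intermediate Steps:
E(j) = 3 (E(j) = -3 + 6 = 3)
((1 - 9)*E(-4))*(-3*(-6)) = ((1 - 9)*3)*(-3*(-6)) = -8*3*18 = -24*18 = -432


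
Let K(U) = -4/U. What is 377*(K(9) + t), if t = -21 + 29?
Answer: 25636/9 ≈ 2848.4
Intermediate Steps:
t = 8
377*(K(9) + t) = 377*(-4/9 + 8) = 377*(68/9) = 25636/9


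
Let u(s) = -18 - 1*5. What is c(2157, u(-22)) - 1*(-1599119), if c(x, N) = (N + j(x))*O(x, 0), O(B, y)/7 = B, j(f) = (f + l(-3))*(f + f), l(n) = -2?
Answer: 140371672172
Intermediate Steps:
u(s) = -23 (u(s) = -18 - 5 = -23)
j(f) = 2*f*(-2 + f) (j(f) = (f - 2)*(f + f) = (-2 + f)*(2*f) = 2*f*(-2 + f))
O(B, y) = 7*B
c(x, N) = 7*x*(N + 2*x*(-2 + x)) (c(x, N) = (N + 2*x*(-2 + x))*(7*x) = 7*x*(N + 2*x*(-2 + x)))
c(2157, u(-22)) - 1*(-1599119) = 7*2157*(-23 + 2*2157*(-2 + 2157)) - 1*(-1599119) = 7*2157*(-23 + 2*2157*2155) + 1599119 = 7*2157*(-23 + 9296670) + 1599119 = 7*2157*9296647 + 1599119 = 140370073053 + 1599119 = 140371672172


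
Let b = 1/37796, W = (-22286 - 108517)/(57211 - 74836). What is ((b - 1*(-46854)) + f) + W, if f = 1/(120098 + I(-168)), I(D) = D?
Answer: 124794947642945253/2663063639500 ≈ 46861.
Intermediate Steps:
W = 43601/5875 (W = -130803/(-17625) = -130803*(-1/17625) = 43601/5875 ≈ 7.4214)
f = 1/119930 (f = 1/(120098 - 168) = 1/119930 ≈ 8.3382e-6)
b = 1/37796 ≈ 2.6458e-5
((b - 1*(-46854)) + f) + W = ((1/37796 - 1*(-46854)) + 1/119930) + 43601/5875 = ((1/37796 + 46854) + 1/119930) + 43601/5875 = (1770893785/37796 + 1/119930) + 43601/5875 = 106191645836423/2266437140 + 43601/5875 = 124794947642945253/2663063639500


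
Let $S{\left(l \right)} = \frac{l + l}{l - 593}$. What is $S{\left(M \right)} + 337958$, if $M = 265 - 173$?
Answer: $\frac{169316774}{501} \approx 3.3796 \cdot 10^{5}$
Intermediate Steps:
$M = 92$
$S{\left(l \right)} = \frac{2 l}{-593 + l}$
$S{\left(M \right)} + 337958 = 2 \cdot 92 \frac{1}{-593 + 92} + 337958 = 2 \cdot 92 \frac{1}{-501} + 337958 = 2 \cdot 92 \left(- \frac{1}{501}\right) + 337958 = - \frac{184}{501} + 337958 = \frac{169316774}{501}$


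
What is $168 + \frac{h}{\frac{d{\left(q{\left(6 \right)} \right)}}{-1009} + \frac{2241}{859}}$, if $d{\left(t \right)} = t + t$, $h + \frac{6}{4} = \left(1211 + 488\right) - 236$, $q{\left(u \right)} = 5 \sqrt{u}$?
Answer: $\frac{2482116648658131}{3408295011974} + \frac{10881187992335 \sqrt{6}}{5112442517961} \approx 733.47$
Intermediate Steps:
$h = \frac{2923}{2}$ ($h = - \frac{3}{2} + \left(\left(1211 + 488\right) - 236\right) = - \frac{3}{2} + \left(1699 - 236\right) = - \frac{3}{2} + 1463 = \frac{2923}{2} \approx 1461.5$)
$d{\left(t \right)} = 2 t$
$168 + \frac{h}{\frac{d{\left(q{\left(6 \right)} \right)}}{-1009} + \frac{2241}{859}} = 168 + \frac{2923}{2 \left(\frac{2 \cdot 5 \sqrt{6}}{-1009} + \frac{2241}{859}\right)} = 168 + \frac{2923}{2 \left(10 \sqrt{6} \left(- \frac{1}{1009}\right) + 2241 \cdot \frac{1}{859}\right)} = 168 + \frac{2923}{2 \left(- \frac{10 \sqrt{6}}{1009} + \frac{2241}{859}\right)} = 168 + \frac{2923}{2 \left(\frac{2241}{859} - \frac{10 \sqrt{6}}{1009}\right)}$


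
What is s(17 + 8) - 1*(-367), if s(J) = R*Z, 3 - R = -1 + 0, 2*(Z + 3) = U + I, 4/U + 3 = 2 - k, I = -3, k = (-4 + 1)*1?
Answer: 353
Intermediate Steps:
k = -3 (k = -3*1 = -3)
U = 2 (U = 4/(-3 + (2 - 1*(-3))) = 4/(-3 + (2 + 3)) = 4/(-3 + 5) = 4/2 = 4*(½) = 2)
Z = -7/2 (Z = -3 + (2 - 3)/2 = -3 + (½)*(-1) = -3 - ½ = -7/2 ≈ -3.5000)
R = 4 (R = 3 - (-1 + 0) = 3 - 1*(-1) = 3 + 1 = 4)
s(J) = -14 (s(J) = 4*(-7/2) = -14)
s(17 + 8) - 1*(-367) = -14 - 1*(-367) = -14 + 367 = 353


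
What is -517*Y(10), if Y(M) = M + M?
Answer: -10340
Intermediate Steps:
Y(M) = 2*M
-517*Y(10) = -1034*10 = -517*20 = -10340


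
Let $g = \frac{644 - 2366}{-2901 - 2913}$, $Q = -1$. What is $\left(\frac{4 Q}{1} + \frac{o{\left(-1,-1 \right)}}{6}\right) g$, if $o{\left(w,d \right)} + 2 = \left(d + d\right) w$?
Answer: $- \frac{1148}{969} \approx -1.1847$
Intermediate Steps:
$o{\left(w,d \right)} = -2 + 2 d w$ ($o{\left(w,d \right)} = -2 + \left(d + d\right) w = -2 + 2 d w$)
$g = \frac{287}{969}$ ($g = - \frac{1722}{-5814} = \left(-1722\right) \left(- \frac{1}{5814}\right) = \frac{287}{969} \approx 0.29618$)
$\left(\frac{4 Q}{1} + \frac{o{\left(-1,-1 \right)}}{6}\right) g = \left(\frac{4 \left(-1\right)}{1} + \frac{-2 + 2 \left(-1\right) \left(-1\right)}{6}\right) \frac{287}{969} = \left(\left(-4\right) 1 + \left(-2 + 2\right) \frac{1}{6}\right) \frac{287}{969} = \left(-4 + 0 \cdot \frac{1}{6}\right) \frac{287}{969} = \left(-4 + 0\right) \frac{287}{969} = \left(-4\right) \frac{287}{969} = - \frac{1148}{969}$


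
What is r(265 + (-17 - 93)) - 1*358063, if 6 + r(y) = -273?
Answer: -358342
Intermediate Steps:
r(y) = -279 (r(y) = -6 - 273 = -279)
r(265 + (-17 - 93)) - 1*358063 = -279 - 1*358063 = -279 - 358063 = -358342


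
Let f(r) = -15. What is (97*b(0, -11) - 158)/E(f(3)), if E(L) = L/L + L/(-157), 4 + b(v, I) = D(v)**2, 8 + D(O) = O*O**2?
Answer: 444467/86 ≈ 5168.2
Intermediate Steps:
D(O) = -8 + O**3 (D(O) = -8 + O*O**2 = -8 + O**3)
b(v, I) = -4 + (-8 + v**3)**2
E(L) = 1 - L/157 (E(L) = 1 + L*(-1/157) = 1 - L/157)
(97*b(0, -11) - 158)/E(f(3)) = (97*(-4 + (-8 + 0**3)**2) - 158)/(1 - 1/157*(-15)) = (97*(-4 + (-8 + 0)**2) - 158)/(1 + 15/157) = (97*(-4 + (-8)**2) - 158)/(172/157) = (97*(-4 + 64) - 158)*(157/172) = (97*60 - 158)*(157/172) = (5820 - 158)*(157/172) = 5662*(157/172) = 444467/86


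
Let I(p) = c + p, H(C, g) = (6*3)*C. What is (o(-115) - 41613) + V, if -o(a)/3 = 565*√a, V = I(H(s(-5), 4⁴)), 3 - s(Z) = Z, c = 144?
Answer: -41325 - 1695*I*√115 ≈ -41325.0 - 18177.0*I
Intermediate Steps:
s(Z) = 3 - Z
H(C, g) = 18*C
I(p) = 144 + p
V = 288 (V = 144 + 18*(3 - 1*(-5)) = 144 + 18*(3 + 5) = 144 + 18*8 = 144 + 144 = 288)
o(a) = -1695*√a
(o(-115) - 41613) + V = (-1695*I*√115 - 41613) + 288 = (-41613 - 1695*I*√115) + 288 = -41325 - 1695*I*√115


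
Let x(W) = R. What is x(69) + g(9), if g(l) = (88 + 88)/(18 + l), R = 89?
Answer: 2579/27 ≈ 95.519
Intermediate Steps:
x(W) = 89
g(l) = 176/(18 + l)
x(69) + g(9) = 89 + 176/(18 + 9) = 89 + 176/27 = 2579/27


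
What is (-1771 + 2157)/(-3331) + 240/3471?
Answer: -180122/3853967 ≈ -0.046737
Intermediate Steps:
(-1771 + 2157)/(-3331) + 240/3471 = 386*(-1/3331) + 240*(1/3471) = -386/3331 + 80/1157 = -180122/3853967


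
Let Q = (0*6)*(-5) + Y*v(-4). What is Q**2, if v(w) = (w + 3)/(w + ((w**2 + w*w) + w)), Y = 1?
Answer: 1/576 ≈ 0.0017361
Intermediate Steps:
v(w) = (3 + w)/(2*w + 2*w**2) (v(w) = (3 + w)/(w + ((w**2 + w**2) + w)) = (3 + w)/(w + (2*w**2 + w)) = (3 + w)/(w + (w + 2*w**2)) = (3 + w)/(2*w + 2*w**2))
Q = -1/24 (Q = (0*6)*(-5) + 1*((1/2)*(3 - 4)/(-4*(1 - 4))) = 0*(-5) + 1*((1/2)*(-1/4)*(-1)/(-3)) = 0 + 1*((1/2)*(-1/4)*(-1/3)*(-1)) = 0 + 1*(-1/24) = 0 - 1/24 = -1/24 ≈ -0.041667)
Q**2 = (-1/24)**2 = 1/576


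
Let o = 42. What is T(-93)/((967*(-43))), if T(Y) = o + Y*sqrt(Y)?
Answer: -42/41581 + 93*I*sqrt(93)/41581 ≈ -0.0010101 + 0.021569*I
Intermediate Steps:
T(Y) = 42 + Y**(3/2) (T(Y) = 42 + Y*sqrt(Y) = 42 + Y**(3/2))
T(-93)/((967*(-43))) = (42 + (-93)**(3/2))/((967*(-43))) = (42 - 93*I*sqrt(93))/(-41581) = (42 - 93*I*sqrt(93))*(-1/41581) = -42/41581 + 93*I*sqrt(93)/41581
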